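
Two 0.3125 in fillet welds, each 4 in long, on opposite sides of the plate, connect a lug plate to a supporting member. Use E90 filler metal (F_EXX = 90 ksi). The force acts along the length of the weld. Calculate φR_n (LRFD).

Effective throat t_e = 0.707 × 0.3125 = 0.2209 in.
Total length L = 8 in; A_we = 0.2209 × 8 = 1.767 in².
F_nw = 0.6 F_EXX = 0.6 × 90 = 54 ksi.
φR_n = 0.75 × 54 × 1.767 = 71.58 kip.

φR_n ≈ 71.6 kip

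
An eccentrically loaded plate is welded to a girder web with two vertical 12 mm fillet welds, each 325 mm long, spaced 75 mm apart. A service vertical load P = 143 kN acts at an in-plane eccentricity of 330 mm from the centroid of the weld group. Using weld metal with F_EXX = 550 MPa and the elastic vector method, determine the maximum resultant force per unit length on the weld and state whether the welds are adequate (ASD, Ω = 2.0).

f_max ≈ 1250 N/mm; adequate

Total weld length L_w = 650 mm. Treat welds as unit-width lines.
Polar moment about centroid: J = 2[d³/12 + d(b/2)²] = 2[325³/12 + 325×37.5²] = 6635000 mm³.
Direct shear f_v = P/L_w = 143×10³ / 650 = 220 N/mm (vertical).
Torsion M = P·e = 143×10³ × 330 = 47190000 N·mm.
Critical point at (x, y) = (37.5, 162.5) from centroid. f_tx = M·y/J = 1156 N/mm; f_ty = M·x/J = 266.7 N/mm.
Resultant f_max = √[f_tx² + (f_v + f_ty)²] = √[1156² + (220 + 266.7)²] = 1254 N/mm.
Capacity per unit length: r_n/Ω = (1/2.0) × 0.6 × 550 × (0.707 × 12) = 1400 N/mm.
1254 ≤ 1400 → adequate.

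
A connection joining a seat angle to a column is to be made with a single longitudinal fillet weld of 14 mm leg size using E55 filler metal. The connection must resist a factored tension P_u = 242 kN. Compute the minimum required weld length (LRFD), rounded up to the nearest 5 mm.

E55XX → F_EXX = 550 MPa.
Throat t_e = 0.707 × 14 = 9.898 mm.
φr_n = 0.75 × 0.6 × 550 × 9.898 × 10⁻³ = 2.45 kN/mm.
L_req = P_u / φr_n = 242 / 2.45 = 98.79 mm total.
Round up → use L = 100 mm.

L = 100 mm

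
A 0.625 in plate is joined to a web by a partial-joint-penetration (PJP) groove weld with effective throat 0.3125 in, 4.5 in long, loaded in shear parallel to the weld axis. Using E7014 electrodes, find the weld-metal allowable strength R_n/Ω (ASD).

R_n/Ω ≈ 29.5 kips

E70XX → F_EXX = 70 ksi.
Effective throat (given) t_e = 0.3125 in.
A_we = 0.3125 × 4.5 = 1.406 in².
F_nw = 0.6 F_EXX = 42 ksi.
R_n/Ω = (42 × 1.406) / 2.0 = 29.53 kips.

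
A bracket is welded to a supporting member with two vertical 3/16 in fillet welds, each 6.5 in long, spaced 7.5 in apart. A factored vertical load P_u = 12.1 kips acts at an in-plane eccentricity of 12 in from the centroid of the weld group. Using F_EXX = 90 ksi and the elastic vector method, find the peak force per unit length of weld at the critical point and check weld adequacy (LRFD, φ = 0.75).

Total weld length L_w = 13 in. Treat welds as unit-width lines.
Polar moment about centroid: J = 2[d³/12 + d(b/2)²] = 2[6.5³/12 + 6.5×3.75²] = 228.6 in³.
Direct shear f_v = P/L_w = 12.1 / 13 = 0.9308 kip/in (vertical).
Torsion M = P·e = 12.1 × 12 = 145.2 kip·in.
Critical point at (x, y) = (3.75, 3.25) from centroid. f_tx = M·y/J = 2.064 kip/in; f_ty = M·x/J = 2.382 kip/in.
Resultant f_max = √[f_tx² + (f_v + f_ty)²] = √[2.064² + (0.9308 + 2.382)²] = 3.903 kip/in.
Capacity per unit length: φr_n = 0.75 × 0.6 × 90 × (0.707 × 0.1875) = 5.369 kip/in.
3.903 ≤ 5.369 → adequate.

f_max ≈ 3.9 kip/in; adequate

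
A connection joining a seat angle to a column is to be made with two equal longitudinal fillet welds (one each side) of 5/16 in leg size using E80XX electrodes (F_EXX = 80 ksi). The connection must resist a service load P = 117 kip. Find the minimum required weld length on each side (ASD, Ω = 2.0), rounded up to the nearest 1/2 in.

Throat t_e = 0.707 × 0.3125 = 0.2209 in.
r_n/Ω = (0.6 × 80 × 0.2209) / 2.0 = 5.302 kip/in.
L_req = P / (r_n/Ω) = 117 / 5.302 = 22.07 in total.
Per side: 22.07 / 2 = 11.03 in.
Round up → use L = 11.5 in on each side.

L = 11.5 in on each side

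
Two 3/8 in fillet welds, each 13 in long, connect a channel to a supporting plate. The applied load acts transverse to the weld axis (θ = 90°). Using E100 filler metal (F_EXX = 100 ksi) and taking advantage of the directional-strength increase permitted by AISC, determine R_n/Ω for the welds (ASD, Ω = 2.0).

R_n/Ω ≈ 310 kips

t_e = 0.707 × 0.375 = 0.2651 in; A_we = 0.2651 × 26 = 6.893 in².
Directional factor: 1.0 + 0.5 sin^1.5(90°) = 1.5.
F_nw = 0.6 × 100 × 1.5 = 90 ksi.
R_n/Ω = (90 × 6.893) / 2.0 = 310.2 kips.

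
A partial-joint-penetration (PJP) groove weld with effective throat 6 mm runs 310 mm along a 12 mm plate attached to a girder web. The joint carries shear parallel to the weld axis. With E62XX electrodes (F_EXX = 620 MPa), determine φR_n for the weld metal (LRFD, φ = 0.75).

φR_n ≈ 519 kN

Effective throat (given) t_e = 6 mm.
A_we = 6 × 310 = 1860 mm².
F_nw = 0.6 F_EXX = 372 MPa.
φR_n = 0.75 × 372 × 1860 × 10⁻³ = 518.9 kN.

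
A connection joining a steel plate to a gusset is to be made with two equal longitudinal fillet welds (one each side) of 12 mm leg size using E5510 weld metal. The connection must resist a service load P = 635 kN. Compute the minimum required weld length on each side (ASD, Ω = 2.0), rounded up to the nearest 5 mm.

E55XX → F_EXX = 550 MPa.
Throat t_e = 0.707 × 12 = 8.484 mm.
r_n/Ω = (0.6 × 550 × 8.484) / 2.0 = 1400 N/mm = 1.4 kN/mm.
L_req = P / (r_n/Ω) = 635 / 1.4 = 453.6 mm total.
Per side: 453.6 / 2 = 226.8 mm.
Round up → use L = 230 mm on each side.

L = 230 mm on each side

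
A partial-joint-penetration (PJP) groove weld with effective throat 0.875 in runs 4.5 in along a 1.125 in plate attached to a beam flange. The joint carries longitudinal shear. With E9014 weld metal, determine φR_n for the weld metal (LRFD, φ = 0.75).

E90XX → F_EXX = 90 ksi.
Effective throat (given) t_e = 0.875 in.
A_we = 0.875 × 4.5 = 3.938 in².
F_nw = 0.6 F_EXX = 54 ksi.
φR_n = 0.75 × 54 × 3.938 = 159.5 kip.

φR_n ≈ 159 kip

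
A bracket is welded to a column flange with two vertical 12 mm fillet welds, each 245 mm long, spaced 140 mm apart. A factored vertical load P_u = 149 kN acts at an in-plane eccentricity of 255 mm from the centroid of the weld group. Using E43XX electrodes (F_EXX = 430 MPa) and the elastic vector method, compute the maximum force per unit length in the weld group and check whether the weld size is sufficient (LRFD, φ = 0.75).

f_max ≈ 1280 N/mm; adequate

Total weld length L_w = 490 mm. Treat welds as unit-width lines.
Polar moment about centroid: J = 2[d³/12 + d(b/2)²] = 2[245³/12 + 245×70²] = 4852000 mm³.
Direct shear f_v = P/L_w = 149×10³ / 490 = 304.1 N/mm (vertical).
Torsion M = P·e = 149×10³ × 255 = 37995000 N·mm.
Critical point at (x, y) = (70, 122.5) from centroid. f_tx = M·y/J = 959.3 N/mm; f_ty = M·x/J = 548.2 N/mm.
Resultant f_max = √[f_tx² + (f_v + f_ty)²] = √[959.3² + (304.1 + 548.2)²] = 1283 N/mm.
Capacity per unit length: φr_n = 0.75 × 0.6 × 430 × (0.707 × 12) = 1642 N/mm.
1283 ≤ 1642 → adequate.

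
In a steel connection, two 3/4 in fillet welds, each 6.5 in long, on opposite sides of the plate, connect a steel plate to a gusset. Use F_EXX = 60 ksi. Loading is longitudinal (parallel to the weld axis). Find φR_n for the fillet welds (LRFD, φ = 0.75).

φR_n ≈ 186 kip

Effective throat t_e = 0.707 × 0.75 = 0.5302 in.
Total length L = 13 in; A_we = 0.5302 × 13 = 6.893 in².
F_nw = 0.6 F_EXX = 0.6 × 60 = 36 ksi.
φR_n = 0.75 × 36 × 6.893 = 186.1 kip.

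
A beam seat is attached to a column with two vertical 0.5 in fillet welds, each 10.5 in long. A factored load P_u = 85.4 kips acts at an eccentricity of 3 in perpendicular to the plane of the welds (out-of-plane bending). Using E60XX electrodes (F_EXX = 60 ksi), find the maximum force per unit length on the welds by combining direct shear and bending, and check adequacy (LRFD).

L_w = 2 × 10.5 = 21 in; section modulus (unit throat) S = 2 × L²/6 = 36.75 in².
Direct shear f_v = P/L_w = 85.4/21 = 4.067 kip/in.
Moment M = P × e = 85.4 × 3 = 256.2 kip·in; bending f_b = M/S = 6.971 kip/in.
f_max = √(f_v² + f_b²) = √(4.067² + 6.971²) = 8.071 kip/in.
φr_n = 0.75 × 0.6 × 60 × (0.707 × 0.5) = 9.544 kip/in → adequate.

f_max ≈ 8.07 kip/in; adequate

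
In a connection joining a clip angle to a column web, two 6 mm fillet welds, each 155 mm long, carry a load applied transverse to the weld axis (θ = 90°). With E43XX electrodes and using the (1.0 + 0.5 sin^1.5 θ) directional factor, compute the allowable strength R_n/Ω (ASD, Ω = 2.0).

E43XX → F_EXX = 430 MPa.
t_e = 0.707 × 6 = 4.242 mm; A_we = 4.242 × 310 = 1315 mm².
Directional factor: 1.0 + 0.5 sin^1.5(90°) = 1.5.
F_nw = 0.6 × 430 × 1.5 = 387 MPa.
R_n/Ω = (387 × 1315) / 2.0 × 10⁻³ = 254.5 kN.

R_n/Ω ≈ 254 kN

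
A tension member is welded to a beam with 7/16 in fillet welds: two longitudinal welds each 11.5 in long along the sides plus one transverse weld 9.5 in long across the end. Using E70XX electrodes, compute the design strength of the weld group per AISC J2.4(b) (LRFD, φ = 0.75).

φR_n ≈ 329 kips

E70XX → F_EXX = 70 ksi.
t_e = 0.707 × 0.4375 = 0.3093 in.
R_nwl = 0.6 × 70 × 0.3093 × 23 = 298.8 kips (longitudinal, 2 welds).
R_nwt = 0.6 × 70 × 0.3093 × 9.5 = 123.4 kips (transverse, base value).
(i) R_nwl + R_nwt = 422.2 kips; (ii) 0.85 R_nwl + 1.5 R_nwt = 439.1 kips.
R_n = max = 439.1 kips [governs: (ii)]; φR_n = 329.3 kips.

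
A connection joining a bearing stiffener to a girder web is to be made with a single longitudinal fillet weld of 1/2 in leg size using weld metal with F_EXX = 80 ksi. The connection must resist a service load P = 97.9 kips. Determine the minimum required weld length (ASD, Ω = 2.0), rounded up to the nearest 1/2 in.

Throat t_e = 0.707 × 0.5 = 0.3535 in.
r_n/Ω = (0.6 × 80 × 0.3535) / 2.0 = 8.484 kip/in.
L_req = P / (r_n/Ω) = 97.9 / 8.484 = 11.54 in total.
Round up → use L = 12 in.

L = 12 in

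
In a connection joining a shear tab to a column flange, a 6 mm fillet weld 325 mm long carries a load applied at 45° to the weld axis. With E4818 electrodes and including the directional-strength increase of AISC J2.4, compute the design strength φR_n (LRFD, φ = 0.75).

φR_n ≈ 386 kN

E48XX → F_EXX = 480 MPa.
t_e = 0.707 × 6 = 4.242 mm; A_we = 4.242 × 325 = 1379 mm².
Directional factor: 1.0 + 0.5 sin^1.5(45°) = 1.297.
F_nw = 0.6 × 480 × 1.297 = 373.6 MPa.
φR_n = 0.75 × 373.6 × 1379 × 10⁻³ = 386.3 kN.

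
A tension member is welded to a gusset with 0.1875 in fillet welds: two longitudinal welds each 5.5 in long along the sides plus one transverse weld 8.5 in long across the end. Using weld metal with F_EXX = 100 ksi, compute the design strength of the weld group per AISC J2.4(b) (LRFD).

t_e = 0.707 × 0.1875 = 0.1326 in.
R_nwl = 0.6 × 100 × 0.1326 × 11 = 87.49 kip (longitudinal, 2 welds).
R_nwt = 0.6 × 100 × 0.1326 × 8.5 = 67.61 kip (transverse, base value).
(i) R_nwl + R_nwt = 155.1 kip; (ii) 0.85 R_nwl + 1.5 R_nwt = 175.8 kip.
R_n = max = 175.8 kip [governs: (ii)]; φR_n = 131.8 kip.

φR_n ≈ 132 kip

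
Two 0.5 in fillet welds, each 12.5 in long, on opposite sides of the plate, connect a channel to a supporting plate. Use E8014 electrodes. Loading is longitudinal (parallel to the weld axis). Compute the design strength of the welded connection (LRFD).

φR_n ≈ 318 kip

E80XX → F_EXX = 80 ksi.
Effective throat t_e = 0.707 × 0.5 = 0.3535 in.
Total length L = 25 in; A_we = 0.3535 × 25 = 8.838 in².
F_nw = 0.6 F_EXX = 0.6 × 80 = 48 ksi.
φR_n = 0.75 × 48 × 8.838 = 318.2 kip.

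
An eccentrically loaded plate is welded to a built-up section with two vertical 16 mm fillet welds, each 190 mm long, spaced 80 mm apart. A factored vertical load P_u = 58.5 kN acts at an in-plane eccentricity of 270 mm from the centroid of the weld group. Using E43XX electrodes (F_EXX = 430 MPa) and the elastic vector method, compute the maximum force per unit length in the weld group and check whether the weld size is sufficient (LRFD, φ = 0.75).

Total weld length L_w = 380 mm. Treat welds as unit-width lines.
Polar moment about centroid: J = 2[d³/12 + d(b/2)²] = 2[190³/12 + 190×40²] = 1751000 mm³.
Direct shear f_v = P/L_w = 58.5×10³ / 380 = 153.9 N/mm (vertical).
Torsion M = P·e = 58.5×10³ × 270 = 15795000 N·mm.
Critical point at (x, y) = (40, 95) from centroid. f_tx = M·y/J = 856.9 N/mm; f_ty = M·x/J = 360.8 N/mm.
Resultant f_max = √[f_tx² + (f_v + f_ty)²] = √[856.9² + (153.9 + 360.8)²] = 999.6 N/mm.
Capacity per unit length: φr_n = 0.75 × 0.6 × 430 × (0.707 × 16) = 2189 N/mm.
999.6 ≤ 2189 → adequate.

f_max ≈ 1000 N/mm; adequate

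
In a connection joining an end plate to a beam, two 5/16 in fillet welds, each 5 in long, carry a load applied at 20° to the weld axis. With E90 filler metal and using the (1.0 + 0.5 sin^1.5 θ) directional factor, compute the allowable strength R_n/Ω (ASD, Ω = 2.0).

R_n/Ω ≈ 65.6 kips

E90XX → F_EXX = 90 ksi.
t_e = 0.707 × 0.3125 = 0.2209 in; A_we = 0.2209 × 10 = 2.209 in².
Directional factor: 1.0 + 0.5 sin^1.5(20°) = 1.1.
F_nw = 0.6 × 90 × 1.1 = 59.4 ksi.
R_n/Ω = (59.4 × 2.209) / 2.0 = 65.62 kips.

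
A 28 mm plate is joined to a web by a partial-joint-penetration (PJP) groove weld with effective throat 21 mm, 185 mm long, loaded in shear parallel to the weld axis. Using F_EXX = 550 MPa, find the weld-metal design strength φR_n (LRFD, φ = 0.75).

Effective throat (given) t_e = 21 mm.
A_we = 21 × 185 = 3885 mm².
F_nw = 0.6 F_EXX = 330 MPa.
φR_n = 0.75 × 330 × 3885 × 10⁻³ = 961.5 kN.

φR_n ≈ 962 kN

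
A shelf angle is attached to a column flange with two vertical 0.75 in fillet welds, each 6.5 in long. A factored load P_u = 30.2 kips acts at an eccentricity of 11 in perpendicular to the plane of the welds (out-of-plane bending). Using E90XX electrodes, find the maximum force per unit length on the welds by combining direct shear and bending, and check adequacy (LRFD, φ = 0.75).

f_max ≈ 23.7 kip/in; NOT adequate

E90XX → F_EXX = 90 ksi.
L_w = 2 × 6.5 = 13 in; section modulus (unit throat) S = 2 × L²/6 = 14.08 in².
Direct shear f_v = P/L_w = 30.2/13 = 2.323 kip/in.
Moment M = P × e = 30.2 × 11 = 332.2 kip·in; bending f_b = M/S = 23.59 kip/in.
f_max = √(f_v² + f_b²) = √(2.323² + 23.59²) = 23.7 kip/in.
φr_n = 0.75 × 0.6 × 90 × (0.707 × 0.75) = 21.48 kip/in → NOT adequate.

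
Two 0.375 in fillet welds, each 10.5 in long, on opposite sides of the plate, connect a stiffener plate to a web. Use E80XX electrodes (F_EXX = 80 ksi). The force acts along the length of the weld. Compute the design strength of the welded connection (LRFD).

φR_n ≈ 200 kip

Effective throat t_e = 0.707 × 0.375 = 0.2651 in.
Total length L = 21 in; A_we = 0.2651 × 21 = 5.568 in².
F_nw = 0.6 F_EXX = 0.6 × 80 = 48 ksi.
φR_n = 0.75 × 48 × 5.568 = 200.4 kip.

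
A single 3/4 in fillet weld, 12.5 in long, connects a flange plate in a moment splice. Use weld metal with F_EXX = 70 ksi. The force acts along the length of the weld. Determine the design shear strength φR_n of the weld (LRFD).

Effective throat t_e = 0.707 × 0.75 = 0.5302 in.
Total length L = 12.5 in; A_we = 0.5302 × 12.5 = 6.628 in².
F_nw = 0.6 F_EXX = 0.6 × 70 = 42 ksi.
φR_n = 0.75 × 42 × 6.628 = 208.8 kips.

φR_n ≈ 209 kips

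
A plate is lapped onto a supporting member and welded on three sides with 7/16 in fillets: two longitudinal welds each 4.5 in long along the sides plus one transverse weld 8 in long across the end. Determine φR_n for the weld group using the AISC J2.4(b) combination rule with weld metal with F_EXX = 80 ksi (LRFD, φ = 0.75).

t_e = 0.707 × 0.4375 = 0.3093 in.
R_nwl = 0.6 × 80 × 0.3093 × 9 = 133.6 kip (longitudinal, 2 welds).
R_nwt = 0.6 × 80 × 0.3093 × 8 = 118.8 kip (transverse, base value).
(i) R_nwl + R_nwt = 252.4 kip; (ii) 0.85 R_nwl + 1.5 R_nwt = 291.7 kip.
R_n = max = 291.7 kip [governs: (ii)]; φR_n = 218.8 kip.

φR_n ≈ 219 kip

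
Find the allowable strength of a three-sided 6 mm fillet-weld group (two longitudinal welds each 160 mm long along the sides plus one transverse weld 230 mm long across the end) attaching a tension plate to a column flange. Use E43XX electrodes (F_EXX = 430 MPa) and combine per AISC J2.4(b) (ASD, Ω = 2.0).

t_e = 0.707 × 6 = 4.242 mm.
R_nwl = 0.6 × 430 × 4.242 × 320 × 10⁻³ = 350.2 kN (longitudinal, 2 welds).
R_nwt = 0.6 × 430 × 4.242 × 230 × 10⁻³ = 251.7 kN (transverse, base value).
(i) R_nwl + R_nwt = 601.9 kN; (ii) 0.85 R_nwl + 1.5 R_nwt = 675.3 kN.
R_n = max = 675.3 kN [governs: (ii)]; R_n/Ω = 337.6 kN.

R_n/Ω ≈ 338 kN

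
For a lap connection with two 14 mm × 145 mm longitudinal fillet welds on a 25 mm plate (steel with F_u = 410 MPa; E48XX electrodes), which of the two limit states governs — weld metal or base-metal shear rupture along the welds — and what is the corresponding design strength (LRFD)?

E48XX → F_EXX = 480 MPa.
t_e = 0.707 × 14 = 9.898 mm; L = 290 mm.
Weld metal: φR_n = 0.75 × 0.6 × 480 × 9.898 × 290 × 10⁻³ = 620 kN.
Base metal (shear rupture): φR_n = 0.75 × 0.6 × 410 × 25 × 290 × 10⁻³ = 1338 kN.
Governing: weld metal.

φR_n ≈ 620 kN (weld metal governs)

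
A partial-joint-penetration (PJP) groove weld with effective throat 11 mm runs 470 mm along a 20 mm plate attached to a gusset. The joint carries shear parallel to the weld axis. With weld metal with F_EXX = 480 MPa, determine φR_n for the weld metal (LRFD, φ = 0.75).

Effective throat (given) t_e = 11 mm.
A_we = 11 × 470 = 5170 mm².
F_nw = 0.6 F_EXX = 288 MPa.
φR_n = 0.75 × 288 × 5170 × 10⁻³ = 1117 kN.

φR_n ≈ 1120 kN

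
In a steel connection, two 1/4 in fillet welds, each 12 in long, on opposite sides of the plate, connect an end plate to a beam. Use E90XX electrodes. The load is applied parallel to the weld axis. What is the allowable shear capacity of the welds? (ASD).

E90XX → F_EXX = 90 ksi.
Effective throat t_e = 0.707 × 0.25 = 0.1767 in.
Total length L = 24 in; A_we = 0.1767 × 24 = 4.242 in².
F_nw = 0.6 F_EXX = 0.6 × 90 = 54 ksi.
R_n = 54 × 4.242 = 229.1 kips; R_n/Ω = 229.1/2.0 = 114.5 kips.

R_n/Ω ≈ 115 kips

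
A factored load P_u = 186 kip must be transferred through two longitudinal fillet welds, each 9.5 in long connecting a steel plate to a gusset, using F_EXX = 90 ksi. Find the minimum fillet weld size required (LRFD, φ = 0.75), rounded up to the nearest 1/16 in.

Total weld length L = 19 in.
Required throat t_e = P_u / (φ × 0.6 F_EXX × L) = 186 / (0.75 × 0.6 × 90 × 19) = 0.2417 in.
Required leg w = t_e / 0.707 = 0.3419 in → use 3/8 in.

w = 3/8 in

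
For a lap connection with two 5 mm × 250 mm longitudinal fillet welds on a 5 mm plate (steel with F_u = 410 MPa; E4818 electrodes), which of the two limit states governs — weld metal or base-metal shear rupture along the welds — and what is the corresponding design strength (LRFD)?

E48XX → F_EXX = 480 MPa.
t_e = 0.707 × 5 = 3.535 mm; L = 500 mm.
Weld metal: φR_n = 0.75 × 0.6 × 480 × 3.535 × 500 × 10⁻³ = 381.8 kN.
Base metal (shear rupture): φR_n = 0.75 × 0.6 × 410 × 5 × 500 × 10⁻³ = 461.2 kN.
Governing: weld metal.

φR_n ≈ 382 kN (weld metal governs)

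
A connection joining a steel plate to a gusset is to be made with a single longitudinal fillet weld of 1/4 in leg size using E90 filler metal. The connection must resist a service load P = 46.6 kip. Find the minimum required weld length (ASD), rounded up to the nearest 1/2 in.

L = 10 in

E90XX → F_EXX = 90 ksi.
Throat t_e = 0.707 × 0.25 = 0.1767 in.
r_n/Ω = (0.6 × 90 × 0.1767) / 2.0 = 4.772 kip/in.
L_req = P / (r_n/Ω) = 46.6 / 4.772 = 9.765 in total.
Round up → use L = 10 in.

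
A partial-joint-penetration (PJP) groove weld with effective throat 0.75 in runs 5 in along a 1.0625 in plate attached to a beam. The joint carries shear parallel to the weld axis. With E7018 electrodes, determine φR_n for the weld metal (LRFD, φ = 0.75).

E70XX → F_EXX = 70 ksi.
Effective throat (given) t_e = 0.75 in.
A_we = 0.75 × 5 = 3.75 in².
F_nw = 0.6 F_EXX = 42 ksi.
φR_n = 0.75 × 42 × 3.75 = 118.1 kip.

φR_n ≈ 118 kip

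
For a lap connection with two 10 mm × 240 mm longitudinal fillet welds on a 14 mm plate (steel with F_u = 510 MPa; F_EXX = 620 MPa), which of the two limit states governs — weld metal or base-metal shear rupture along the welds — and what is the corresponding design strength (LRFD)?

φR_n ≈ 947 kN (weld metal governs)

t_e = 0.707 × 10 = 7.07 mm; L = 480 mm.
Weld metal: φR_n = 0.75 × 0.6 × 620 × 7.07 × 480 × 10⁻³ = 946.8 kN.
Base metal (shear rupture): φR_n = 0.75 × 0.6 × 510 × 14 × 480 × 10⁻³ = 1542 kN.
Governing: weld metal.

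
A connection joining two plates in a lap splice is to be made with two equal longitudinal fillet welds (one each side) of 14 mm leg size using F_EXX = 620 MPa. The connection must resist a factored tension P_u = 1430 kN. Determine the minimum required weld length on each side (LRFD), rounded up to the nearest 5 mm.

L = 260 mm on each side

Throat t_e = 0.707 × 14 = 9.898 mm.
φr_n = 0.75 × 0.6 × 620 × 9.898 × 10⁻³ = 2.762 kN/mm.
L_req = P_u / φr_n = 1430 / 2.762 = 517.8 mm total.
Per side: 517.8 / 2 = 258.9 mm.
Round up → use L = 260 mm on each side.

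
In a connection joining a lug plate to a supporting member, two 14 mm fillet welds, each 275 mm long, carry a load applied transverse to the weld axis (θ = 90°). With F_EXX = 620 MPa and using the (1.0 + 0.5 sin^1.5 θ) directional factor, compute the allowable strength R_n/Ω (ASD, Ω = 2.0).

t_e = 0.707 × 14 = 9.898 mm; A_we = 9.898 × 550 = 5444 mm².
Directional factor: 1.0 + 0.5 sin^1.5(90°) = 1.5.
F_nw = 0.6 × 620 × 1.5 = 558 MPa.
R_n/Ω = (558 × 5444) / 2.0 × 10⁻³ = 1519 kN.

R_n/Ω ≈ 1520 kN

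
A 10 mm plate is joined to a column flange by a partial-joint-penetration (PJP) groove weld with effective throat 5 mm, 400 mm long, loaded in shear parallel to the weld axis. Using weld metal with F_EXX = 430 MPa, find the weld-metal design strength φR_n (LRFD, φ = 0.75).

Effective throat (given) t_e = 5 mm.
A_we = 5 × 400 = 2000 mm².
F_nw = 0.6 F_EXX = 258 MPa.
φR_n = 0.75 × 258 × 2000 × 10⁻³ = 387 kN.

φR_n ≈ 387 kN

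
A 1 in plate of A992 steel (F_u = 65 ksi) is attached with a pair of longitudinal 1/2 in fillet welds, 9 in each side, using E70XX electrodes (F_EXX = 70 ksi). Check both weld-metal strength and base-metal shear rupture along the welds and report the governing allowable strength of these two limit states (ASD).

R_n/Ω ≈ 134 kips (weld metal governs)

t_e = 0.707 × 0.5 = 0.3535 in; L = 18 in.
Weld metal: R_n/Ω = (1/2.0) × 0.6 × 70 × 0.3535 × 18 = 133.6 kips.
Base metal (shear rupture): R_n/Ω = (1/2.0) × 0.6 × 65 × 1 × 18 = 351 kips.
Governing: weld metal.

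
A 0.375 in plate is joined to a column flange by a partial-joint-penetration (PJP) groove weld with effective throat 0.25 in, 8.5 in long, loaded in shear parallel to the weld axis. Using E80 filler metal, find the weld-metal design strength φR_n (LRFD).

φR_n ≈ 76.5 kip

E80XX → F_EXX = 80 ksi.
Effective throat (given) t_e = 0.25 in.
A_we = 0.25 × 8.5 = 2.125 in².
F_nw = 0.6 F_EXX = 48 ksi.
φR_n = 0.75 × 48 × 2.125 = 76.5 kip.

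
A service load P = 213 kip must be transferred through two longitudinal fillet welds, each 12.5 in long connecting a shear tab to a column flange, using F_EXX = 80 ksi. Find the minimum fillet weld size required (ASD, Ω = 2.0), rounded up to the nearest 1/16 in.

w = 9/16 in

Total weld length L = 25 in.
Required throat t_e = P × Ω / (0.6 F_EXX × L) = 213 × 2.0 / (0.6 × 80 × 25) = 0.355 in.
Required leg w = t_e / 0.707 = 0.5021 in → use 9/16 in.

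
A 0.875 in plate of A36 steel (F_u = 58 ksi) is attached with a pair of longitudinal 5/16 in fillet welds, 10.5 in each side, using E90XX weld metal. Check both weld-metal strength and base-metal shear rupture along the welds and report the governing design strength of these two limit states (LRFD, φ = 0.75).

φR_n ≈ 188 kips (weld metal governs)

E90XX → F_EXX = 90 ksi.
t_e = 0.707 × 0.3125 = 0.2209 in; L = 21 in.
Weld metal: φR_n = 0.75 × 0.6 × 90 × 0.2209 × 21 = 187.9 kips.
Base metal (shear rupture): φR_n = 0.75 × 0.6 × 58 × 0.875 × 21 = 479.6 kips.
Governing: weld metal.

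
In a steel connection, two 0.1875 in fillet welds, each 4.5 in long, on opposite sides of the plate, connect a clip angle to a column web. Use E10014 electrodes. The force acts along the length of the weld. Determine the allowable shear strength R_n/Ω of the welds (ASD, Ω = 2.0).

E100XX → F_EXX = 100 ksi.
Effective throat t_e = 0.707 × 0.1875 = 0.1326 in.
Total length L = 9 in; A_we = 0.1326 × 9 = 1.193 in².
F_nw = 0.6 F_EXX = 0.6 × 100 = 60 ksi.
R_n = 60 × 1.193 = 71.58 kips; R_n/Ω = 71.58/2.0 = 35.79 kips.

R_n/Ω ≈ 35.8 kips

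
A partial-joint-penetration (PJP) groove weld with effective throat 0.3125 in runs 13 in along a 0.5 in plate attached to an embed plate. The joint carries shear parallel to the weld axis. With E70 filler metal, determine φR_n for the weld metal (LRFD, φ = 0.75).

φR_n ≈ 128 kip

E70XX → F_EXX = 70 ksi.
Effective throat (given) t_e = 0.3125 in.
A_we = 0.3125 × 13 = 4.062 in².
F_nw = 0.6 F_EXX = 42 ksi.
φR_n = 0.75 × 42 × 4.062 = 128 kip.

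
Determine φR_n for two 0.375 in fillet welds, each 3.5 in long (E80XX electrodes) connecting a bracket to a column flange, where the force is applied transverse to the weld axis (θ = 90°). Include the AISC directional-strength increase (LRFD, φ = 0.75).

E80XX → F_EXX = 80 ksi.
t_e = 0.707 × 0.375 = 0.2651 in; A_we = 0.2651 × 7 = 1.856 in².
Directional factor: 1.0 + 0.5 sin^1.5(90°) = 1.5.
F_nw = 0.6 × 80 × 1.5 = 72 ksi.
φR_n = 0.75 × 72 × 1.856 = 100.2 kip.

φR_n ≈ 100 kip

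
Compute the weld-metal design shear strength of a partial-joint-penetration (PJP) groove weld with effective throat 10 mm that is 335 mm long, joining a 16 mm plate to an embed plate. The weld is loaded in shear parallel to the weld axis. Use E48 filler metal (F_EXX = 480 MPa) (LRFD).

Effective throat (given) t_e = 10 mm.
A_we = 10 × 335 = 3350 mm².
F_nw = 0.6 F_EXX = 288 MPa.
φR_n = 0.75 × 288 × 3350 × 10⁻³ = 723.6 kN.

φR_n ≈ 724 kN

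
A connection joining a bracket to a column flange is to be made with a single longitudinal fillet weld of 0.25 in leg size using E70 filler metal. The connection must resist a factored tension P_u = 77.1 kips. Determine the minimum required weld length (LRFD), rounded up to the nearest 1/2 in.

L = 14 in

E70XX → F_EXX = 70 ksi.
Throat t_e = 0.707 × 0.25 = 0.1767 in.
φr_n = 0.75 × 0.6 × 70 × 0.1767 = 5.568 kips/in.
L_req = P_u / φr_n = 77.1 / 5.568 = 13.85 in total.
Round up → use L = 14 in.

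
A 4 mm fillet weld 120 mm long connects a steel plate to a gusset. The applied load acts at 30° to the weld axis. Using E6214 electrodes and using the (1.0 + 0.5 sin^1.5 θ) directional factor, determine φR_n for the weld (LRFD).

E62XX → F_EXX = 620 MPa.
t_e = 0.707 × 4 = 2.828 mm; A_we = 2.828 × 120 = 339.4 mm².
Directional factor: 1.0 + 0.5 sin^1.5(30°) = 1.177.
F_nw = 0.6 × 620 × 1.177 = 437.8 MPa.
φR_n = 0.75 × 437.8 × 339.4 × 10⁻³ = 111.4 kN.

φR_n ≈ 111 kN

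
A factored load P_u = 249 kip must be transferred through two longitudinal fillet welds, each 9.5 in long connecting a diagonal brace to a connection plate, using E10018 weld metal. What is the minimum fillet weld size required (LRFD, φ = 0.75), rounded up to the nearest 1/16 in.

E100XX → F_EXX = 100 ksi.
Total weld length L = 19 in.
Required throat t_e = P_u / (φ × 0.6 F_EXX × L) = 249 / (0.75 × 0.6 × 100 × 19) = 0.2912 in.
Required leg w = t_e / 0.707 = 0.4119 in → use 7/16 in.

w = 7/16 in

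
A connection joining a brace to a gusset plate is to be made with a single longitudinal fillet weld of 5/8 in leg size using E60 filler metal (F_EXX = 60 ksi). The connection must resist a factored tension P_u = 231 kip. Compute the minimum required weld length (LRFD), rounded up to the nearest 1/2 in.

Throat t_e = 0.707 × 0.625 = 0.4419 in.
φr_n = 0.75 × 0.6 × 60 × 0.4419 = 11.93 kip/in.
L_req = P_u / φr_n = 231 / 11.93 = 19.36 in total.
Round up → use L = 19.5 in.

L = 19.5 in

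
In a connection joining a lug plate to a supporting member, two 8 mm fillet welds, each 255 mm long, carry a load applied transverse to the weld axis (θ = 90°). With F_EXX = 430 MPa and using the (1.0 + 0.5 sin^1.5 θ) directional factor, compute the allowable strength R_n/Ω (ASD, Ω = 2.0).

t_e = 0.707 × 8 = 5.656 mm; A_we = 5.656 × 510 = 2885 mm².
Directional factor: 1.0 + 0.5 sin^1.5(90°) = 1.5.
F_nw = 0.6 × 430 × 1.5 = 387 MPa.
R_n/Ω = (387 × 2885) / 2.0 × 10⁻³ = 558.2 kN.

R_n/Ω ≈ 558 kN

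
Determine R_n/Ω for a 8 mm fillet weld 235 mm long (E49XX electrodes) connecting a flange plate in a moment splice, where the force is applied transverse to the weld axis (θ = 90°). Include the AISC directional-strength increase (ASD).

R_n/Ω ≈ 293 kN

E49XX → F_EXX = 490 MPa.
t_e = 0.707 × 8 = 5.656 mm; A_we = 5.656 × 235 = 1329 mm².
Directional factor: 1.0 + 0.5 sin^1.5(90°) = 1.5.
F_nw = 0.6 × 490 × 1.5 = 441 MPa.
R_n/Ω = (441 × 1329) / 2.0 × 10⁻³ = 293.1 kN.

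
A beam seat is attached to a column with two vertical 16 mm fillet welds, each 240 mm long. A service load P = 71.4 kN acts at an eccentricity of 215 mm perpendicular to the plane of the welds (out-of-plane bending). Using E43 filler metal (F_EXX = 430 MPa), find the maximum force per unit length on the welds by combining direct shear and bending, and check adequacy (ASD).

L_w = 2 × 240 = 480 mm; section modulus (unit throat) S = 2 × L²/6 = 19200 mm².
Direct shear f_v = P/L_w = 71.4×10³/480 = 148.8 N/mm.
Moment M = P × e = 71.4×10³ × 215 = 15351000 N·mm; bending f_b = M/S = 799.5 N/mm.
f_max = √(f_v² + f_b²) = √(148.8² + 799.5²) = 813.3 N/mm.
r_n/Ω = (1/2.0) × 0.6 × 430 × (0.707 × 16) = 1459 N/mm → adequate.

f_max ≈ 813 N/mm; adequate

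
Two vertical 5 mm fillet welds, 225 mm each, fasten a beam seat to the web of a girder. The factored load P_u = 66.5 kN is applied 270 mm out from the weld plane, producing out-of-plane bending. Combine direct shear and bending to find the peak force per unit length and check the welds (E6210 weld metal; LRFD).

E62XX → F_EXX = 620 MPa.
L_w = 2 × 225 = 450 mm; section modulus (unit throat) S = 2 × L²/6 = 16880 mm².
Direct shear f_v = P/L_w = 66.5×10³/450 = 147.8 N/mm.
Moment M = P × e = 66.5×10³ × 270 = 17955000 N·mm; bending f_b = M/S = 1064 N/mm.
f_max = √(f_v² + f_b²) = √(147.8² + 1064²) = 1074 N/mm.
φr_n = 0.75 × 0.6 × 620 × (0.707 × 5) = 986.3 N/mm → NOT adequate.

f_max ≈ 1070 N/mm; NOT adequate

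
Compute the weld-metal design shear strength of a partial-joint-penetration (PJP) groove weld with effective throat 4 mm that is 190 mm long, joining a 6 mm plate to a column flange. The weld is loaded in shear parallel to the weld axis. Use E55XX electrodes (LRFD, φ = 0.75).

E55XX → F_EXX = 550 MPa.
Effective throat (given) t_e = 4 mm.
A_we = 4 × 190 = 760 mm².
F_nw = 0.6 F_EXX = 330 MPa.
φR_n = 0.75 × 330 × 760 × 10⁻³ = 188.1 kN.

φR_n ≈ 188 kN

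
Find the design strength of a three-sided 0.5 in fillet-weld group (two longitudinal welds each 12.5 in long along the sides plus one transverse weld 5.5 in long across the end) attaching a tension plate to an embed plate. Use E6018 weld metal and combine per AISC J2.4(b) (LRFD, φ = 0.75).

E60XX → F_EXX = 60 ksi.
t_e = 0.707 × 0.5 = 0.3535 in.
R_nwl = 0.6 × 60 × 0.3535 × 25 = 318.1 kips (longitudinal, 2 welds).
R_nwt = 0.6 × 60 × 0.3535 × 5.5 = 69.99 kips (transverse, base value).
(i) R_nwl + R_nwt = 388.1 kips; (ii) 0.85 R_nwl + 1.5 R_nwt = 375.4 kips.
R_n = max = 388.1 kips [governs: (i)]; φR_n = 291.1 kips.

φR_n ≈ 291 kips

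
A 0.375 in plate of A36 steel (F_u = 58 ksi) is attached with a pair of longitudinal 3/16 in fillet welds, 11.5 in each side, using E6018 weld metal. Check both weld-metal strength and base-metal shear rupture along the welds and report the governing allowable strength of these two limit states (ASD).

E60XX → F_EXX = 60 ksi.
t_e = 0.707 × 0.1875 = 0.1326 in; L = 23 in.
Weld metal: R_n/Ω = (1/2.0) × 0.6 × 60 × 0.1326 × 23 = 54.88 kips.
Base metal (shear rupture): R_n/Ω = (1/2.0) × 0.6 × 58 × 0.375 × 23 = 150.1 kips.
Governing: weld metal.

R_n/Ω ≈ 54.9 kips (weld metal governs)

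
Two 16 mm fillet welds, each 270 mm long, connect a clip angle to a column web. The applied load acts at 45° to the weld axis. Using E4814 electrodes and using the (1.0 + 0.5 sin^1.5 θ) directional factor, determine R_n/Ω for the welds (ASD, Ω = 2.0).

E48XX → F_EXX = 480 MPa.
t_e = 0.707 × 16 = 11.31 mm; A_we = 11.31 × 540 = 6108 mm².
Directional factor: 1.0 + 0.5 sin^1.5(45°) = 1.297.
F_nw = 0.6 × 480 × 1.297 = 373.6 MPa.
R_n/Ω = (373.6 × 6108) / 2.0 × 10⁻³ = 1141 kN.

R_n/Ω ≈ 1140 kN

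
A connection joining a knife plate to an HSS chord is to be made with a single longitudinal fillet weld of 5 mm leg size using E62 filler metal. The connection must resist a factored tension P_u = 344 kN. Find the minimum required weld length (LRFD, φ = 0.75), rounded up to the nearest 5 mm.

E62XX → F_EXX = 620 MPa.
Throat t_e = 0.707 × 5 = 3.535 mm.
φr_n = 0.75 × 0.6 × 620 × 3.535 × 10⁻³ = 0.9863 kN/mm.
L_req = P_u / φr_n = 344 / 0.9863 = 348.8 mm total.
Round up → use L = 350 mm.

L = 350 mm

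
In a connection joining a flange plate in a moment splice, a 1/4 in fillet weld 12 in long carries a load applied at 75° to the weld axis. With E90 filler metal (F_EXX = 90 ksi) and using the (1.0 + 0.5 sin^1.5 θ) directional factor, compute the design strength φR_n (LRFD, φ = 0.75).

φR_n ≈ 127 kip

t_e = 0.707 × 0.25 = 0.1767 in; A_we = 0.1767 × 12 = 2.121 in².
Directional factor: 1.0 + 0.5 sin^1.5(75°) = 1.475.
F_nw = 0.6 × 90 × 1.475 = 79.63 ksi.
φR_n = 0.75 × 79.63 × 2.121 = 126.7 kip.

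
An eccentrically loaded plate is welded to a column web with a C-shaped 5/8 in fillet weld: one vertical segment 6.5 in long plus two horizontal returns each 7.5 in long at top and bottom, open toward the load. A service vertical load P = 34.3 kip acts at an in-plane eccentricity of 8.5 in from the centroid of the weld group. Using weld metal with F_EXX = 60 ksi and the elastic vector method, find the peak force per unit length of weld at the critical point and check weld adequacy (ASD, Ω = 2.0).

Total weld length L_w = 21.5 in. Treat welds as unit-width lines.
Centroid: x̄ = 2×7.5×3.75 / 21.5 = 2.616 in from the vertical weld.
Polar moment about centroid: J = I_x + I_y = [6.5³/12 + 2×7.5×3.25²] + [6.5×2.616² + 2(7.5³/12 + 7.5×1.134²)] = 315.4 in³.
Direct shear f_v = P/L_w = 34.3 / 21.5 = 1.595 kip/in (vertical).
Torsion M = P·e = 34.3 × 8.5 = 291.55 kip·in.
Critical point at (x, y) = (4.884, 3.25) from centroid. f_tx = M·y/J = 3.004 kip/in; f_ty = M·x/J = 4.514 kip/in.
Resultant f_max = √[f_tx² + (f_v + f_ty)²] = √[3.004² + (1.595 + 4.514)²] = 6.808 kip/in.
Capacity per unit length: r_n/Ω = (1/2.0) × 0.6 × 60 × (0.707 × 0.625) = 7.954 kip/in.
6.808 ≤ 7.954 → adequate.

f_max ≈ 6.81 kip/in; adequate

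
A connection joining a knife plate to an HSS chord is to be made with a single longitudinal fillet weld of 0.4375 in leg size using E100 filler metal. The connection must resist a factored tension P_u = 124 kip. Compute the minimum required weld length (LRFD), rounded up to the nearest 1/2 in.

L = 9 in

E100XX → F_EXX = 100 ksi.
Throat t_e = 0.707 × 0.4375 = 0.3093 in.
φr_n = 0.75 × 0.6 × 100 × 0.3093 = 13.92 kip/in.
L_req = P_u / φr_n = 124 / 13.92 = 8.909 in total.
Round up → use L = 9 in.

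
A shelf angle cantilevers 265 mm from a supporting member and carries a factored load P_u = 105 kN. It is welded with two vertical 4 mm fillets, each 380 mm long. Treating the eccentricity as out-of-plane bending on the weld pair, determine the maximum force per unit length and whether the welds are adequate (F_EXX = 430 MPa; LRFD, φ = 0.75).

f_max ≈ 594 N/mm; NOT adequate

L_w = 2 × 380 = 760 mm; section modulus (unit throat) S = 2 × L²/6 = 48130 mm².
Direct shear f_v = P/L_w = 105×10³/760 = 138.2 N/mm.
Moment M = P × e = 105×10³ × 265 = 27825000 N·mm; bending f_b = M/S = 578.1 N/mm.
f_max = √(f_v² + f_b²) = √(138.2² + 578.1²) = 594.4 N/mm.
φr_n = 0.75 × 0.6 × 430 × (0.707 × 4) = 547.2 N/mm → NOT adequate.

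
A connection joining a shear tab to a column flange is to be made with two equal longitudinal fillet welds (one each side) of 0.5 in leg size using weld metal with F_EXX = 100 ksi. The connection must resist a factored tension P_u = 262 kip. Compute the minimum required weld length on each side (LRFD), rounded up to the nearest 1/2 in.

L = 8.5 in on each side

Throat t_e = 0.707 × 0.5 = 0.3535 in.
φr_n = 0.75 × 0.6 × 100 × 0.3535 = 15.91 kip/in.
L_req = P_u / φr_n = 262 / 15.91 = 16.47 in total.
Per side: 16.47 / 2 = 8.235 in.
Round up → use L = 8.5 in on each side.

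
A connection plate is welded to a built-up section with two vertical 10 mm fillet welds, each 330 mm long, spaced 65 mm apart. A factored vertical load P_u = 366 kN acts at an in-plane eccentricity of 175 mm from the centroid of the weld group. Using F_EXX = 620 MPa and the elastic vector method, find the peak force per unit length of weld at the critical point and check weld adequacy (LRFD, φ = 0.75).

f_max ≈ 1800 N/mm; adequate

Total weld length L_w = 660 mm. Treat welds as unit-width lines.
Polar moment about centroid: J = 2[d³/12 + d(b/2)²] = 2[330³/12 + 330×32.5²] = 6687000 mm³.
Direct shear f_v = P/L_w = 366×10³ / 660 = 554.5 N/mm (vertical).
Torsion M = P·e = 366×10³ × 175 = 64050000 N·mm.
Critical point at (x, y) = (32.5, 165) from centroid. f_tx = M·y/J = 1581 N/mm; f_ty = M·x/J = 311.3 N/mm.
Resultant f_max = √[f_tx² + (f_v + f_ty)²] = √[1581² + (554.5 + 311.3)²] = 1802 N/mm.
Capacity per unit length: φr_n = 0.75 × 0.6 × 620 × (0.707 × 10) = 1973 N/mm.
1802 ≤ 1973 → adequate.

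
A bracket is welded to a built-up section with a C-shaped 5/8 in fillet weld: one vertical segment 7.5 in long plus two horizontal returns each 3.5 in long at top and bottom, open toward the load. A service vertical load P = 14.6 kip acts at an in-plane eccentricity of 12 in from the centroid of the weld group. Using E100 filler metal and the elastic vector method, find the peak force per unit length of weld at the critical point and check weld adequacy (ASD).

E100XX → F_EXX = 100 ksi.
Total weld length L_w = 14.5 in. Treat welds as unit-width lines.
Centroid: x̄ = 2×3.5×1.75 / 14.5 = 0.8448 in from the vertical weld.
Polar moment about centroid: J = I_x + I_y = [7.5³/12 + 2×3.5×3.75²] + [7.5×0.8448² + 2(3.5³/12 + 3.5×0.9052²)] = 151.8 in³.
Direct shear f_v = P/L_w = 14.6 / 14.5 = 1.007 kip/in (vertical).
Torsion M = P·e = 14.6 × 12 = 175.2 kip·in.
Critical point at (x, y) = (2.655, 3.75) from centroid. f_tx = M·y/J = 4.327 kip/in; f_ty = M·x/J = 3.064 kip/in.
Resultant f_max = √[f_tx² + (f_v + f_ty)²] = √[4.327² + (1.007 + 3.064)²] = 5.941 kip/in.
Capacity per unit length: r_n/Ω = (1/2.0) × 0.6 × 100 × (0.707 × 0.625) = 13.26 kip/in.
5.941 ≤ 13.26 → adequate.

f_max ≈ 5.94 kip/in; adequate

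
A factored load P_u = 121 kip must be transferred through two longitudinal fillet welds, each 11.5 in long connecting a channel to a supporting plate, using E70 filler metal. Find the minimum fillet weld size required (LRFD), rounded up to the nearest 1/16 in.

w = 1/4 in

E70XX → F_EXX = 70 ksi.
Total weld length L = 23 in.
Required throat t_e = P_u / (φ × 0.6 F_EXX × L) = 121 / (0.75 × 0.6 × 70 × 23) = 0.167 in.
Required leg w = t_e / 0.707 = 0.2362 in → use 1/4 in.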